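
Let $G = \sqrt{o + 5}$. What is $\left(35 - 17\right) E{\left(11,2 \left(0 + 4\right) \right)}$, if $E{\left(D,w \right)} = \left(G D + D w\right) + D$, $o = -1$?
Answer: $2178$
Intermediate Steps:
$G = 2$ ($G = \sqrt{-1 + 5} = \sqrt{4} = 2$)
$E{\left(D,w \right)} = 3 D + D w$ ($E{\left(D,w \right)} = \left(2 D + D w\right) + D = 3 D + D w$)
$\left(35 - 17\right) E{\left(11,2 \left(0 + 4\right) \right)} = \left(35 - 17\right) 11 \left(3 + 2 \left(0 + 4\right)\right) = 18 \cdot 11 \left(3 + 2 \cdot 4\right) = 18 \cdot 11 \left(3 + 8\right) = 18 \cdot 11 \cdot 11 = 18 \cdot 121 = 2178$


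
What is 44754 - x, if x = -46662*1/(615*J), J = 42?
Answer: 27524821/615 ≈ 44756.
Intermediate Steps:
x = -1111/615 (x = -46662/(615*42) = -46662/25830 = -46662*1/25830 = -1111/615 ≈ -1.8065)
44754 - x = 44754 - 1*(-1111/615) = 44754 + 1111/615 = 27524821/615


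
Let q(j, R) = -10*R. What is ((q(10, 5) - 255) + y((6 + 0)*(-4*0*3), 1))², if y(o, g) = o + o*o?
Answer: 93025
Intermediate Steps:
y(o, g) = o + o²
((q(10, 5) - 255) + y((6 + 0)*(-4*0*3), 1))² = ((-10*5 - 255) + ((6 + 0)*(-4*0*3))*(1 + (6 + 0)*(-4*0*3)))² = ((-50 - 255) + (6*(0*3))*(1 + 6*(0*3)))² = (-305 + (6*0)*(1 + 6*0))² = (-305 + 0*(1 + 0))² = (-305 + 0*1)² = (-305 + 0)² = (-305)² = 93025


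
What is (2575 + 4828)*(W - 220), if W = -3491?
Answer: -27472533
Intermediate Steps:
(2575 + 4828)*(W - 220) = (2575 + 4828)*(-3491 - 220) = 7403*(-3711) = -27472533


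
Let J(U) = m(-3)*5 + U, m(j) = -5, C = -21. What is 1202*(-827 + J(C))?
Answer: -1049346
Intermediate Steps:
J(U) = -25 + U (J(U) = -5*5 + U = -25 + U)
1202*(-827 + J(C)) = 1202*(-827 + (-25 - 21)) = 1202*(-827 - 46) = 1202*(-873) = -1049346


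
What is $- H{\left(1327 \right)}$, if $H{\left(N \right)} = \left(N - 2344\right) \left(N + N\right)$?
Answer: $2699118$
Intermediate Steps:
$H{\left(N \right)} = 2 N \left(-2344 + N\right)$ ($H{\left(N \right)} = \left(-2344 + N\right) 2 N = 2 N \left(-2344 + N\right)$)
$- H{\left(1327 \right)} = - 2 \cdot 1327 \left(-2344 + 1327\right) = - 2 \cdot 1327 \left(-1017\right) = \left(-1\right) \left(-2699118\right) = 2699118$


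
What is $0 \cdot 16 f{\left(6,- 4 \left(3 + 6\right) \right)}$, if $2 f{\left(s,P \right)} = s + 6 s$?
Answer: $0$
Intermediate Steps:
$f{\left(s,P \right)} = \frac{7 s}{2}$ ($f{\left(s,P \right)} = \frac{s + 6 s}{2} = \frac{7 s}{2}$)
$0 \cdot 16 f{\left(6,- 4 \left(3 + 6\right) \right)} = 0 \cdot 16 \cdot \frac{7}{2} \cdot 6 = 0 \cdot 21 = 0$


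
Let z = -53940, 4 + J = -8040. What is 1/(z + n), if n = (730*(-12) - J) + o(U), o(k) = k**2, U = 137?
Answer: -1/35887 ≈ -2.7865e-5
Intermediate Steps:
J = -8044 (J = -4 - 8040 = -8044)
n = 18053 (n = (730*(-12) - 1*(-8044)) + 137**2 = (-8760 + 8044) + 18769 = -716 + 18769 = 18053)
1/(z + n) = 1/(-53940 + 18053) = 1/(-35887) = -1/35887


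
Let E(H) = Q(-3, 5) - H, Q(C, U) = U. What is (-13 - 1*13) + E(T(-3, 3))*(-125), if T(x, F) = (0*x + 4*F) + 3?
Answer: 1224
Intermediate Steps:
T(x, F) = 3 + 4*F (T(x, F) = (0 + 4*F) + 3 = 4*F + 3 = 3 + 4*F)
E(H) = 5 - H
(-13 - 1*13) + E(T(-3, 3))*(-125) = (-13 - 1*13) + (5 - (3 + 4*3))*(-125) = (-13 - 13) + (5 - (3 + 12))*(-125) = -26 + (5 - 1*15)*(-125) = -26 + (5 - 15)*(-125) = -26 - 10*(-125) = -26 + 1250 = 1224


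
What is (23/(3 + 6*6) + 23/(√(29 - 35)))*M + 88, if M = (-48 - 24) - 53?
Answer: 557/39 + 2875*I*√6/6 ≈ 14.282 + 1173.7*I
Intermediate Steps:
M = -125 (M = -72 - 53 = -125)
(23/(3 + 6*6) + 23/(√(29 - 35)))*M + 88 = (23/(3 + 6*6) + 23/(√(29 - 35)))*(-125) + 88 = (23/(3 + 36) + 23/(√(-6)))*(-125) + 88 = (23/39 + 23/((I*√6)))*(-125) + 88 = (23*(1/39) + 23*(-I*√6/6))*(-125) + 88 = (23/39 - 23*I*√6/6)*(-125) + 88 = (-2875/39 + 2875*I*√6/6) + 88 = 557/39 + 2875*I*√6/6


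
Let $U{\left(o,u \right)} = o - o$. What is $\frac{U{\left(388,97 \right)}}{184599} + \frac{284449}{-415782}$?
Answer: $- \frac{284449}{415782} \approx -0.68413$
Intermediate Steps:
$U{\left(o,u \right)} = 0$
$\frac{U{\left(388,97 \right)}}{184599} + \frac{284449}{-415782} = \frac{0}{184599} + \frac{284449}{-415782} = 0 \cdot \frac{1}{184599} + 284449 \left(- \frac{1}{415782}\right) = 0 - \frac{284449}{415782} = - \frac{284449}{415782}$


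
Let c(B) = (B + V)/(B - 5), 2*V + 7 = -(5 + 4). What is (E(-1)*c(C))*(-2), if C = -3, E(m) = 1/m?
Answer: 11/4 ≈ 2.7500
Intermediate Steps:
V = -8 (V = -7/2 + (-(5 + 4))/2 = -7/2 + (-1*9)/2 = -7/2 + (1/2)*(-9) = -7/2 - 9/2 = -8)
c(B) = (-8 + B)/(-5 + B) (c(B) = (B - 8)/(B - 5) = (-8 + B)/(-5 + B))
(E(-1)*c(C))*(-2) = (((-8 - 3)/(-5 - 3))/(-1))*(-2) = -(-11)/(-8)*(-2) = -(-1)*(-11)/8*(-2) = -1*11/8*(-2) = -11/8*(-2) = 11/4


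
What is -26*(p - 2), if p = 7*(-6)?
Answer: 1144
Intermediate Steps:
p = -42
-26*(p - 2) = -26*(-42 - 2) = -26*(-44) = 1144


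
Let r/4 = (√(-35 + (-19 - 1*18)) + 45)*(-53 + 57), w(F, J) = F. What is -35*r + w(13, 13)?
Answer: -25187 - 3360*I*√2 ≈ -25187.0 - 4751.8*I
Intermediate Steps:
r = 720 + 96*I*√2 (r = 4*((√(-35 + (-19 - 1*18)) + 45)*(-53 + 57)) = 4*((√(-35 + (-19 - 18)) + 45)*4) = 4*((√(-35 - 37) + 45)*4) = 4*((√(-72) + 45)*4) = 4*((6*I*√2 + 45)*4) = 4*((45 + 6*I*√2)*4) = 4*(180 + 24*I*√2) = 720 + 96*I*√2 ≈ 720.0 + 135.76*I)
-35*r + w(13, 13) = -35*(720 + 96*I*√2) + 13 = (-25200 - 3360*I*√2) + 13 = -25187 - 3360*I*√2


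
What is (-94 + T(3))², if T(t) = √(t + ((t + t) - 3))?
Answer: (94 - √6)² ≈ 8381.5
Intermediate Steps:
T(t) = √(-3 + 3*t) (T(t) = √(t + (2*t - 3)) = √(t + (-3 + 2*t)) = √(-3 + 3*t))
(-94 + T(3))² = (-94 + √(-3 + 3*3))² = (-94 + √(-3 + 9))² = (-94 + √6)²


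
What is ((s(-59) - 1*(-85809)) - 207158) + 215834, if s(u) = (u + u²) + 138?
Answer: 98045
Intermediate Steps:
s(u) = 138 + u + u²
((s(-59) - 1*(-85809)) - 207158) + 215834 = (((138 - 59 + (-59)²) - 1*(-85809)) - 207158) + 215834 = (((138 - 59 + 3481) + 85809) - 207158) + 215834 = ((3560 + 85809) - 207158) + 215834 = (89369 - 207158) + 215834 = -117789 + 215834 = 98045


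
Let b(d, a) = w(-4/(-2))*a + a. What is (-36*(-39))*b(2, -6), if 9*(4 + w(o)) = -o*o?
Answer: 29016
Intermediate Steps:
w(o) = -4 - o**2/9 (w(o) = -4 + (-o*o)/9 = -4 + (-o**2)/9 = -4 - o**2/9)
b(d, a) = -31*a/9 (b(d, a) = (-4 - (-4/(-2))**2/9)*a + a = (-4 - (-4*(-1/2))**2/9)*a + a = (-4 - 1/9*2**2)*a + a = (-4 - 1/9*4)*a + a = (-4 - 4/9)*a + a = -40*a/9 + a = -31*a/9)
(-36*(-39))*b(2, -6) = (-36*(-39))*(-31/9*(-6)) = 1404*(62/3) = 29016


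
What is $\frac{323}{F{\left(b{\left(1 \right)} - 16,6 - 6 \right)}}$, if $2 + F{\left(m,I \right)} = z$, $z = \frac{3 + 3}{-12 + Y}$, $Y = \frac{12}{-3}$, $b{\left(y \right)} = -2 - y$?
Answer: $-136$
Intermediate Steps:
$Y = -4$ ($Y = 12 \left(- \frac{1}{3}\right) = -4$)
$z = - \frac{3}{8}$ ($z = \frac{3 + 3}{-12 - 4} = \frac{6}{-16} = 6 \left(- \frac{1}{16}\right) = - \frac{3}{8} \approx -0.375$)
$F{\left(m,I \right)} = - \frac{19}{8}$ ($F{\left(m,I \right)} = -2 - \frac{3}{8} = - \frac{19}{8}$)
$\frac{323}{F{\left(b{\left(1 \right)} - 16,6 - 6 \right)}} = \frac{323}{- \frac{19}{8}} = 323 \left(- \frac{8}{19}\right) = -136$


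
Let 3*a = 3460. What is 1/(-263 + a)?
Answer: 3/2671 ≈ 0.0011232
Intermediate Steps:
a = 3460/3 (a = (1/3)*3460 = 3460/3 ≈ 1153.3)
1/(-263 + a) = 1/(-263 + 3460/3) = 1/(2671/3) = 3/2671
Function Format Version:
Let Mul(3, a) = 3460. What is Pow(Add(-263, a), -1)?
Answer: Rational(3, 2671) ≈ 0.0011232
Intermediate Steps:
a = Rational(3460, 3) (a = Mul(Rational(1, 3), 3460) = Rational(3460, 3) ≈ 1153.3)
Pow(Add(-263, a), -1) = Pow(Add(-263, Rational(3460, 3)), -1) = Pow(Rational(2671, 3), -1) = Rational(3, 2671)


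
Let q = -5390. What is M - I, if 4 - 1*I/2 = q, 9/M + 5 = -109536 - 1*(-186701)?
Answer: -277467357/25720 ≈ -10788.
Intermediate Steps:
M = 3/25720 (M = 9/(-5 + (-109536 - 1*(-186701))) = 9/(-5 + (-109536 + 186701)) = 9/(-5 + 77165) = 9/77160 = 9*(1/77160) = 3/25720 ≈ 0.00011664)
I = 10788 (I = 8 - 2*(-5390) = 8 + 10780 = 10788)
M - I = 3/25720 - 1*10788 = 3/25720 - 10788 = -277467357/25720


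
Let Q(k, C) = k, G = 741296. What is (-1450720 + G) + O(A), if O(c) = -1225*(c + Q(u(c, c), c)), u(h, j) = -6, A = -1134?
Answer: 687076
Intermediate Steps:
O(c) = 7350 - 1225*c (O(c) = -1225*(c - 6) = -1225*(-6 + c) = 7350 - 1225*c)
(-1450720 + G) + O(A) = (-1450720 + 741296) + (7350 - 1225*(-1134)) = -709424 + (7350 + 1389150) = -709424 + 1396500 = 687076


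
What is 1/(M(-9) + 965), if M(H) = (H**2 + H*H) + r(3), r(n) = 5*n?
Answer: 1/1142 ≈ 0.00087566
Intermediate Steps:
M(H) = 15 + 2*H**2 (M(H) = (H**2 + H*H) + 5*3 = (H**2 + H**2) + 15 = 2*H**2 + 15 = 15 + 2*H**2)
1/(M(-9) + 965) = 1/((15 + 2*(-9)**2) + 965) = 1/((15 + 2*81) + 965) = 1/((15 + 162) + 965) = 1/(177 + 965) = 1/1142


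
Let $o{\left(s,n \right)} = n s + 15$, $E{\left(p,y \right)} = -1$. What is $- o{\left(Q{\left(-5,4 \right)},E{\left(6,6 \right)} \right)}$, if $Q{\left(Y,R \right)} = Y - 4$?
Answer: $-24$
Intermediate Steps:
$Q{\left(Y,R \right)} = -4 + Y$ ($Q{\left(Y,R \right)} = Y - 4 = -4 + Y$)
$o{\left(s,n \right)} = 15 + n s$
$- o{\left(Q{\left(-5,4 \right)},E{\left(6,6 \right)} \right)} = - (15 - \left(-4 - 5\right)) = - (15 - -9) = - (15 + 9) = \left(-1\right) 24 = -24$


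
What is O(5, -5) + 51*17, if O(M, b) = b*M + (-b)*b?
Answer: 817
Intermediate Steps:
O(M, b) = -b² + M*b (O(M, b) = M*b - b² = -b² + M*b)
O(5, -5) + 51*17 = -5*(5 - 1*(-5)) + 51*17 = -5*(5 + 5) + 867 = -5*10 + 867 = -50 + 867 = 817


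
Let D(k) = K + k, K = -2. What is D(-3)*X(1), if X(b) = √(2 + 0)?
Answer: -5*√2 ≈ -7.0711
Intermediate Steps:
X(b) = √2
D(k) = -2 + k
D(-3)*X(1) = (-2 - 3)*√2 = -5*√2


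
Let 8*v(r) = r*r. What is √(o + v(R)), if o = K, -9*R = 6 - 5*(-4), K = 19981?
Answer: √6474182/18 ≈ 141.36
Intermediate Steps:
R = -26/9 (R = -(6 - 5*(-4))/9 = -(6 + 20)/9 = -⅑*26 = -26/9 ≈ -2.8889)
v(r) = r²/8 (v(r) = (r*r)/8 = r²/8)
o = 19981
√(o + v(R)) = √(19981 + (-26/9)²/8) = √(19981 + (⅛)*(676/81)) = √(19981 + 169/162) = √(3237091/162) = √6474182/18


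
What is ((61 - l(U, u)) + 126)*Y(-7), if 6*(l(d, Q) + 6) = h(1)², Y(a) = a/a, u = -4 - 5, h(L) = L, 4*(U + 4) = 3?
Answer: 1157/6 ≈ 192.83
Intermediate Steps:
U = -13/4 (U = -4 + (¼)*3 = -4 + ¾ = -13/4 ≈ -3.2500)
u = -9
Y(a) = 1
l(d, Q) = -35/6 (l(d, Q) = -6 + (⅙)*1² = -6 + (⅙)*1 = -6 + ⅙ = -35/6)
((61 - l(U, u)) + 126)*Y(-7) = ((61 - 1*(-35/6)) + 126)*1 = ((61 + 35/6) + 126)*1 = (401/6 + 126)*1 = (1157/6)*1 = 1157/6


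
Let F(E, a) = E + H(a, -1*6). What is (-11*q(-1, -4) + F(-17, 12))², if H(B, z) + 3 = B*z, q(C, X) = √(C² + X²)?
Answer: 10521 + 2024*√17 ≈ 18866.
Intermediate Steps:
H(B, z) = -3 + B*z
F(E, a) = -3 + E - 6*a (F(E, a) = E + (-3 + a*(-1*6)) = E + (-3 + a*(-6)) = E + (-3 - 6*a) = -3 + E - 6*a)
(-11*q(-1, -4) + F(-17, 12))² = (-11*√((-1)² + (-4)²) + (-3 - 17 - 6*12))² = (-11*√(1 + 16) + (-3 - 17 - 72))² = (-11*√17 - 92)² = (-92 - 11*√17)²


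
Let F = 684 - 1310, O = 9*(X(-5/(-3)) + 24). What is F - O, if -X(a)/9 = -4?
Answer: -1166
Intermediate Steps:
X(a) = 36 (X(a) = -9*(-4) = 36)
O = 540 (O = 9*(36 + 24) = 9*60 = 540)
F = -626
F - O = -626 - 1*540 = -626 - 540 = -1166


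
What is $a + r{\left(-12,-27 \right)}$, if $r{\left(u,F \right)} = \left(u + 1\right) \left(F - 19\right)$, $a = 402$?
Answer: $908$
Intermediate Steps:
$r{\left(u,F \right)} = \left(1 + u\right) \left(-19 + F\right)$
$a + r{\left(-12,-27 \right)} = 402 - -506 = 402 + \left(-19 - 27 + 228 + 324\right) = 402 + 506 = 908$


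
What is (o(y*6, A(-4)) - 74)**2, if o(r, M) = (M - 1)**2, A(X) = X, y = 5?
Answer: 2401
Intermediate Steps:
o(r, M) = (-1 + M)**2
(o(y*6, A(-4)) - 74)**2 = ((-1 - 4)**2 - 74)**2 = ((-5)**2 - 74)**2 = (25 - 74)**2 = (-49)**2 = 2401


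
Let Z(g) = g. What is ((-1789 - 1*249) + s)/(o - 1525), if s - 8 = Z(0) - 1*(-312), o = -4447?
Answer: 859/2986 ≈ 0.28768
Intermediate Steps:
s = 320 (s = 8 + (0 - 1*(-312)) = 8 + (0 + 312) = 8 + 312 = 320)
((-1789 - 1*249) + s)/(o - 1525) = ((-1789 - 1*249) + 320)/(-4447 - 1525) = ((-1789 - 249) + 320)/(-5972) = (-2038 + 320)*(-1/5972) = -1718*(-1/5972) = 859/2986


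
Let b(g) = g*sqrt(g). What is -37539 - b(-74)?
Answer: -37539 + 74*I*sqrt(74) ≈ -37539.0 + 636.57*I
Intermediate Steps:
b(g) = g**(3/2)
-37539 - b(-74) = -37539 - (-74)**(3/2) = -37539 - (-74)*I*sqrt(74) = -37539 + 74*I*sqrt(74)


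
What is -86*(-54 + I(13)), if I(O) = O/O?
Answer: 4558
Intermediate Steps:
I(O) = 1
-86*(-54 + I(13)) = -86*(-54 + 1) = -86*(-53) = 4558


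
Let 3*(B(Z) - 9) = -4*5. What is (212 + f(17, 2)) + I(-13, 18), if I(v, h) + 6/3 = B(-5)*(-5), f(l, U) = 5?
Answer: 610/3 ≈ 203.33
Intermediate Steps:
B(Z) = 7/3 (B(Z) = 9 + (-4*5)/3 = 9 + (1/3)*(-20) = 9 - 20/3 = 7/3)
I(v, h) = -41/3 (I(v, h) = -2 + (7/3)*(-5) = -2 - 35/3 = -41/3)
(212 + f(17, 2)) + I(-13, 18) = (212 + 5) - 41/3 = 217 - 41/3 = 610/3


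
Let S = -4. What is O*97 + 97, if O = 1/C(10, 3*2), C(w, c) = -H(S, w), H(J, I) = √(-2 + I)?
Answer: 97 - 97*√2/4 ≈ 62.705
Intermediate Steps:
C(w, c) = -√(-2 + w)
O = -√2/4 (O = 1/(-√(-2 + 10)) = 1/(-√8) = 1/(-2*√2) = -√2/4 ≈ -0.35355)
O*97 + 97 = -√2/4*97 + 97 = -97*√2/4 + 97 = 97 - 97*√2/4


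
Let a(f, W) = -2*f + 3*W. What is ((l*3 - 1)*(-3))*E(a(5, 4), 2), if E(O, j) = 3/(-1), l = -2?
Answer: -63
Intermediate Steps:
E(O, j) = -3 (E(O, j) = 3*(-1) = -3)
((l*3 - 1)*(-3))*E(a(5, 4), 2) = ((-2*3 - 1)*(-3))*(-3) = ((-6 - 1)*(-3))*(-3) = -7*(-3)*(-3) = 21*(-3) = -63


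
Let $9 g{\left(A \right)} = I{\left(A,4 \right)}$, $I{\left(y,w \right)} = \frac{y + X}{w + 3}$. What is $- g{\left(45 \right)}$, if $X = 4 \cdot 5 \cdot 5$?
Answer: $- \frac{145}{63} \approx -2.3016$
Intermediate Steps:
$X = 100$ ($X = 20 \cdot 5 = 100$)
$I{\left(y,w \right)} = \frac{100 + y}{3 + w}$ ($I{\left(y,w \right)} = \frac{y + 100}{w + 3} = \frac{100 + y}{3 + w}$)
$g{\left(A \right)} = \frac{100}{63} + \frac{A}{63}$ ($g{\left(A \right)} = \frac{\frac{1}{3 + 4} \left(100 + A\right)}{9} = \frac{\frac{1}{7} \left(100 + A\right)}{9} = \frac{\frac{100}{7} + \frac{A}{7}}{9} = \frac{100}{63} + \frac{A}{63}$)
$- g{\left(45 \right)} = - (\frac{100}{63} + \frac{1}{63} \cdot 45) = - (\frac{100}{63} + \frac{5}{7}) = \left(-1\right) \frac{145}{63} = - \frac{145}{63}$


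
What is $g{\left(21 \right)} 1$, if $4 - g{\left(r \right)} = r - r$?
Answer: $4$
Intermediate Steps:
$g{\left(r \right)} = 4$ ($g{\left(r \right)} = 4 - \left(r - r\right) = 4 - 0 = 4 + 0 = 4$)
$g{\left(21 \right)} 1 = 4 \cdot 1 = 4$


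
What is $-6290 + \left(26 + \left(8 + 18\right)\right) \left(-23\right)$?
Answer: $-7486$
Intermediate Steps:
$-6290 + \left(26 + \left(8 + 18\right)\right) \left(-23\right) = -6290 + \left(26 + 26\right) \left(-23\right) = -6290 + 52 \left(-23\right) = -6290 - 1196 = -7486$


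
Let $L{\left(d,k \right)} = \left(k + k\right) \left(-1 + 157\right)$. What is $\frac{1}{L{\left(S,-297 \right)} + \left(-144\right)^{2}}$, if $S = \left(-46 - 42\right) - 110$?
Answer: $- \frac{1}{71928} \approx -1.3903 \cdot 10^{-5}$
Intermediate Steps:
$S = -198$ ($S = \left(-46 - 42\right) - 110 = -88 - 110 = -198$)
$L{\left(d,k \right)} = 312 k$ ($L{\left(d,k \right)} = 2 k 156 = 312 k$)
$\frac{1}{L{\left(S,-297 \right)} + \left(-144\right)^{2}} = \frac{1}{312 \left(-297\right) + \left(-144\right)^{2}} = \frac{1}{-92664 + 20736} = \frac{1}{-71928} = - \frac{1}{71928}$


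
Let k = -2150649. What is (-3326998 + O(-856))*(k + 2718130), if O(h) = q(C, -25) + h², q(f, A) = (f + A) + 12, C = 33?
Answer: -1472183044402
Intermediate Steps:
q(f, A) = 12 + A + f (q(f, A) = (A + f) + 12 = 12 + A + f)
O(h) = 20 + h² (O(h) = (12 - 25 + 33) + h² = 20 + h²)
(-3326998 + O(-856))*(k + 2718130) = (-3326998 + (20 + (-856)²))*(-2150649 + 2718130) = (-3326998 + (20 + 732736))*567481 = (-3326998 + 732756)*567481 = -2594242*567481 = -1472183044402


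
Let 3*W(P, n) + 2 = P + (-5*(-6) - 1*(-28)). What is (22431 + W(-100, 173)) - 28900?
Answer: -19451/3 ≈ -6483.7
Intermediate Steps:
W(P, n) = 56/3 + P/3 (W(P, n) = -2/3 + (P + (-5*(-6) - 1*(-28)))/3 = -2/3 + (P + (30 + 28))/3 = -2/3 + (P + 58)/3 = -2/3 + (58 + P)/3 = -2/3 + (58/3 + P/3) = 56/3 + P/3)
(22431 + W(-100, 173)) - 28900 = (22431 + (56/3 + (1/3)*(-100))) - 28900 = (22431 + (56/3 - 100/3)) - 28900 = (22431 - 44/3) - 28900 = 67249/3 - 28900 = -19451/3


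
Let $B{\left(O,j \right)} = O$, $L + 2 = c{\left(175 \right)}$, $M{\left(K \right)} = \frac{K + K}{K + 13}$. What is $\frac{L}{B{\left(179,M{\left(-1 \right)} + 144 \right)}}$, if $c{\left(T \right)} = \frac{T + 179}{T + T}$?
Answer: $- \frac{173}{31325} \approx -0.0055227$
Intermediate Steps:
$c{\left(T \right)} = \frac{179 + T}{2 T}$
$M{\left(K \right)} = \frac{2 K}{13 + K}$
$L = - \frac{173}{175}$ ($L = -2 + \frac{179 + 175}{2 \cdot 175} = -2 + \frac{1}{2} \cdot \frac{1}{175} \cdot 354 = -2 + \frac{177}{175} = - \frac{173}{175} \approx -0.98857$)
$\frac{L}{B{\left(179,M{\left(-1 \right)} + 144 \right)}} = - \frac{173}{175 \cdot 179} = \left(- \frac{173}{175}\right) \frac{1}{179} = - \frac{173}{31325}$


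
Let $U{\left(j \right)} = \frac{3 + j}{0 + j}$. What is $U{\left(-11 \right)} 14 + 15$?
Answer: $\frac{277}{11} \approx 25.182$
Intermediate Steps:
$U{\left(j \right)} = \frac{3 + j}{j}$
$U{\left(-11 \right)} 14 + 15 = \frac{3 - 11}{-11} \cdot 14 + 15 = \left(- \frac{1}{11}\right) \left(-8\right) 14 + 15 = \frac{8}{11} \cdot 14 + 15 = \frac{112}{11} + 15 = \frac{277}{11}$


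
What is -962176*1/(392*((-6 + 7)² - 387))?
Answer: 60136/9457 ≈ 6.3589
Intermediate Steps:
-962176*1/(392*((-6 + 7)² - 387)) = -962176*1/(392*(1² - 387)) = -962176*1/(392*(1 - 387)) = -962176/(392*(-386)) = -962176/(-151312) = -962176*(-1/151312) = 60136/9457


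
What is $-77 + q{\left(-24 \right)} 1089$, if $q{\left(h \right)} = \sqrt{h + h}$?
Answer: $-77 + 4356 i \sqrt{3} \approx -77.0 + 7544.8 i$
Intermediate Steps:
$q{\left(h \right)} = \sqrt{2} \sqrt{h}$ ($q{\left(h \right)} = \sqrt{2 h} = \sqrt{2} \sqrt{h}$)
$-77 + q{\left(-24 \right)} 1089 = -77 + \sqrt{2} \sqrt{-24} \cdot 1089 = -77 + \sqrt{2} \cdot 2 i \sqrt{6} \cdot 1089 = -77 + 4 i \sqrt{3} \cdot 1089 = -77 + 4356 i \sqrt{3}$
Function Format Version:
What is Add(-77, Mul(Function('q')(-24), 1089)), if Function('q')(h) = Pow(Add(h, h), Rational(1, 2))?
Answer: Add(-77, Mul(4356, I, Pow(3, Rational(1, 2)))) ≈ Add(-77.000, Mul(7544.8, I))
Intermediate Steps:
Function('q')(h) = Mul(Pow(2, Rational(1, 2)), Pow(h, Rational(1, 2))) (Function('q')(h) = Pow(Mul(2, h), Rational(1, 2)) = Mul(Pow(2, Rational(1, 2)), Pow(h, Rational(1, 2))))
Add(-77, Mul(Function('q')(-24), 1089)) = Add(-77, Mul(Mul(Pow(2, Rational(1, 2)), Pow(-24, Rational(1, 2))), 1089)) = Add(-77, Mul(Mul(Pow(2, Rational(1, 2)), Mul(2, I, Pow(6, Rational(1, 2)))), 1089)) = Add(-77, Mul(Mul(4, I, Pow(3, Rational(1, 2))), 1089)) = Add(-77, Mul(4356, I, Pow(3, Rational(1, 2))))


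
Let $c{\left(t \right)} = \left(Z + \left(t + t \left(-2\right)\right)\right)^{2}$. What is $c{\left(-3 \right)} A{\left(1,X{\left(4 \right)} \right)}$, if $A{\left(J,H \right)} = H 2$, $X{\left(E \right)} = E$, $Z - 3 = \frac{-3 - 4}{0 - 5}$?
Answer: $\frac{10952}{25} \approx 438.08$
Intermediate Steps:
$Z = \frac{22}{5}$ ($Z = 3 + \frac{-3 - 4}{0 - 5} = 3 - \frac{7}{-5} = 3 - - \frac{7}{5} = 3 + \frac{7}{5} = \frac{22}{5} \approx 4.4$)
$A{\left(J,H \right)} = 2 H$
$c{\left(t \right)} = \left(\frac{22}{5} - t\right)^{2}$ ($c{\left(t \right)} = \left(\frac{22}{5} + \left(t + t \left(-2\right)\right)\right)^{2} = \left(\frac{22}{5} + \left(t - 2 t\right)\right)^{2} = \left(\frac{22}{5} - t\right)^{2}$)
$c{\left(-3 \right)} A{\left(1,X{\left(4 \right)} \right)} = \frac{\left(-22 + 5 \left(-3\right)\right)^{2}}{25} \cdot 2 \cdot 4 = \frac{\left(-22 - 15\right)^{2}}{25} \cdot 8 = \frac{\left(-37\right)^{2}}{25} \cdot 8 = \frac{1}{25} \cdot 1369 \cdot 8 = \frac{1369}{25} \cdot 8 = \frac{10952}{25}$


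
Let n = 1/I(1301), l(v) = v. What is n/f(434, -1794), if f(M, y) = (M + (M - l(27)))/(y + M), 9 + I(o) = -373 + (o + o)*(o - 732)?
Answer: -20/18306047 ≈ -1.0925e-6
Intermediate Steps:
I(o) = -382 + 2*o*(-732 + o) (I(o) = -9 + (-373 + (o + o)*(o - 732)) = -9 + (-373 + (2*o)*(-732 + o)) = -9 + (-373 + 2*o*(-732 + o)) = -382 + 2*o*(-732 + o))
f(M, y) = (-27 + 2*M)/(M + y) (f(M, y) = (M + (M - 1*27))/(y + M) = (M + (M - 27))/(M + y) = (M + (-27 + M))/(M + y) = (-27 + 2*M)/(M + y))
n = 1/1480156 (n = 1/(-382 - 1464*1301 + 2*1301**2) = 1/(-382 - 1904664 + 2*1692601) = 1/(-382 - 1904664 + 3385202) = 1/1480156 ≈ 6.7560e-7)
n/f(434, -1794) = 1/(1480156*(((-27 + 2*434)/(434 - 1794)))) = 1/(1480156*(((-27 + 868)/(-1360)))) = 1/(1480156*((-1/1360*841))) = 1/(1480156*(-841/1360)) = (1/1480156)*(-1360/841) = -20/18306047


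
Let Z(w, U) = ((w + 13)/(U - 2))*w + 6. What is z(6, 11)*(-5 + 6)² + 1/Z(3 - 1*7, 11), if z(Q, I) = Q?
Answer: 13/2 ≈ 6.5000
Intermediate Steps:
Z(w, U) = 6 + w*(13 + w)/(-2 + U) (Z(w, U) = ((13 + w)/(-2 + U))*w + 6 = w*(13 + w)/(-2 + U) + 6 = 6 + w*(13 + w)/(-2 + U))
z(6, 11)*(-5 + 6)² + 1/Z(3 - 1*7, 11) = 6*(-5 + 6)² + 1/((-12 + (3 - 1*7)² + 6*11 + 13*(3 - 1*7))/(-2 + 11)) = 6*1² + 1/((-12 + (3 - 7)² + 66 + 13*(3 - 7))/9) = 6*1 + 1/((-12 + (-4)² + 66 + 13*(-4))/9) = 6 + 1/((-12 + 16 + 66 - 52)/9) = 6 + 1/((⅑)*18) = 6 + 1/2 = 6 + ½ = 13/2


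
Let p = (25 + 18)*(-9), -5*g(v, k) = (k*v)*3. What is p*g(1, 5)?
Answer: 1161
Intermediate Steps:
g(v, k) = -3*k*v/5 (g(v, k) = -k*v*3/5 = -3*k*v/5)
p = -387 (p = 43*(-9) = -387)
p*g(1, 5) = -(-1161)*5/5 = -387*(-3) = 1161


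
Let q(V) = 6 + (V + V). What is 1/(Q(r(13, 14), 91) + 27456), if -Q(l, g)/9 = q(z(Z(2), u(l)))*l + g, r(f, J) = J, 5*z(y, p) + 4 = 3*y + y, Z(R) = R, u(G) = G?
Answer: 5/128397 ≈ 3.8942e-5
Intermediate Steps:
z(y, p) = -⅘ + 4*y/5 (z(y, p) = -⅘ + (3*y + y)/5 = -⅘ + (4*y)/5 = -⅘ + 4*y/5)
q(V) = 6 + 2*V
Q(l, g) = -9*g - 342*l/5 (Q(l, g) = -9*((6 + 2*(-⅘ + (⅘)*2))*l + g) = -9*((6 + 2*(-⅘ + 8/5))*l + g) = -9*((6 + 2*(⅘))*l + g) = -9*((6 + 8/5)*l + g) = -9*(38*l/5 + g) = -9*(g + 38*l/5) = -9*g - 342*l/5)
1/(Q(r(13, 14), 91) + 27456) = 1/((-9*91 - 342/5*14) + 27456) = 1/((-819 - 4788/5) + 27456) = 1/(-8883/5 + 27456) = 1/(128397/5) = 5/128397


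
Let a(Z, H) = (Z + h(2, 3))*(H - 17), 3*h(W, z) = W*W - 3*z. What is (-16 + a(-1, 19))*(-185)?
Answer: 11840/3 ≈ 3946.7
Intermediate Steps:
h(W, z) = -z + W**2/3 (h(W, z) = (W*W - 3*z)/3 = (W**2 - 3*z)/3 = -z + W**2/3)
a(Z, H) = (-17 + H)*(-5/3 + Z) (a(Z, H) = (Z + (-1*3 + (1/3)*2**2))*(H - 17) = (Z + (-3 + (1/3)*4))*(-17 + H) = (Z + (-3 + 4/3))*(-17 + H) = (Z - 5/3)*(-17 + H) = (-5/3 + Z)*(-17 + H) = (-17 + H)*(-5/3 + Z))
(-16 + a(-1, 19))*(-185) = (-16 + (85/3 - 17*(-1) - 5/3*19 + 19*(-1)))*(-185) = (-16 + (85/3 + 17 - 95/3 - 19))*(-185) = (-16 - 16/3)*(-185) = -64/3*(-185) = 11840/3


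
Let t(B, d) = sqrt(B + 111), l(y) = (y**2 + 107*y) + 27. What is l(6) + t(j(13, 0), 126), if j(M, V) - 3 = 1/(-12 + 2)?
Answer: 705 + sqrt(11390)/10 ≈ 715.67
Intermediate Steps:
l(y) = 27 + y**2 + 107*y
j(M, V) = 29/10 (j(M, V) = 3 + 1/(-12 + 2) = 3 + 1/(-10) = 3 - 1/10 = 29/10)
t(B, d) = sqrt(111 + B)
l(6) + t(j(13, 0), 126) = (27 + 6**2 + 107*6) + sqrt(111 + 29/10) = (27 + 36 + 642) + sqrt(1139/10) = 705 + sqrt(11390)/10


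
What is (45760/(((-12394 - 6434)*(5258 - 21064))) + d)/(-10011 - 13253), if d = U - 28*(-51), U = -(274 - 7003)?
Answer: -303435682817/865407330144 ≈ -0.35063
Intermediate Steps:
U = 6729 (U = -1*(-6729) = 6729)
d = 8157 (d = 6729 - 28*(-51) = 6729 - 1*(-1428) = 6729 + 1428 = 8157)
(45760/(((-12394 - 6434)*(5258 - 21064))) + d)/(-10011 - 13253) = (45760/(((-12394 - 6434)*(5258 - 21064))) + 8157)/(-10011 - 13253) = (45760/((-18828*(-15806))) + 8157)/(-23264) = (45760/297595368 + 8157)*(-1/23264) = (45760*(1/297595368) + 8157)*(-1/23264) = (5720/37199421 + 8157)*(-1/23264) = (303435682817/37199421)*(-1/23264) = -303435682817/865407330144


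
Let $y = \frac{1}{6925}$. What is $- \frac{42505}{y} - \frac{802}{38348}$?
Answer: $- \frac{5643811775151}{19174} \approx -2.9435 \cdot 10^{8}$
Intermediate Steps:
$y = \frac{1}{6925} \approx 0.0001444$
$- \frac{42505}{y} - \frac{802}{38348} = - 42505 \frac{1}{\frac{1}{6925}} - \frac{802}{38348} = \left(-42505\right) 6925 - \frac{401}{19174} = -294347125 - \frac{401}{19174} = - \frac{5643811775151}{19174}$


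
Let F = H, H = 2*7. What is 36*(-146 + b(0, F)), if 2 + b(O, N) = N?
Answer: -4824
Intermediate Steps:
H = 14
F = 14
b(O, N) = -2 + N
36*(-146 + b(0, F)) = 36*(-146 + (-2 + 14)) = 36*(-146 + 12) = 36*(-134) = -4824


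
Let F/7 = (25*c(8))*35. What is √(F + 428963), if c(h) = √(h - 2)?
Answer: √(428963 + 6125*√6) ≈ 666.31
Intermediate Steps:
c(h) = √(-2 + h)
F = 6125*√6 (F = 7*((25*√(-2 + 8))*35) = 7*((25*√6)*35) = 7*(875*√6) = 6125*√6 ≈ 15003.)
√(F + 428963) = √(6125*√6 + 428963) = √(428963 + 6125*√6)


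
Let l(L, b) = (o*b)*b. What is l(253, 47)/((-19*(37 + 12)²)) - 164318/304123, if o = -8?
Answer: -2121561186/13873787137 ≈ -0.15292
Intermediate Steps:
l(L, b) = -8*b² (l(L, b) = (-8*b)*b = -8*b²)
l(253, 47)/((-19*(37 + 12)²)) - 164318/304123 = (-8*47²)/((-19*(37 + 12)²)) - 164318/304123 = (-8*2209)/((-19*49²)) - 164318*1/304123 = -17672/((-19*2401)) - 164318/304123 = -17672/(-45619) - 164318/304123 = -17672*(-1/45619) - 164318/304123 = 17672/45619 - 164318/304123 = -2121561186/13873787137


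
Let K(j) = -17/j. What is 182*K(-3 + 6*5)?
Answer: -3094/27 ≈ -114.59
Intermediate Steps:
182*K(-3 + 6*5) = 182*(-17/(-3 + 6*5)) = 182*(-17/(-3 + 30)) = 182*(-17/27) = -3094/27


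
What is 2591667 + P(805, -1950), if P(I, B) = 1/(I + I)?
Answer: 4172583871/1610 ≈ 2.5917e+6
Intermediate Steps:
P(I, B) = 1/(2*I)
2591667 + P(805, -1950) = 2591667 + (1/2)/805 = 2591667 + (1/2)*(1/805) = 2591667 + 1/1610 = 4172583871/1610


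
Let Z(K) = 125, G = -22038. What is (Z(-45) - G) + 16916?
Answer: 39079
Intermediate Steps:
(Z(-45) - G) + 16916 = (125 - 1*(-22038)) + 16916 = (125 + 22038) + 16916 = 22163 + 16916 = 39079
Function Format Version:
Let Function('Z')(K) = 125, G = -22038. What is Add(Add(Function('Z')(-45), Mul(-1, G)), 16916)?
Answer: 39079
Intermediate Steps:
Add(Add(Function('Z')(-45), Mul(-1, G)), 16916) = Add(Add(125, Mul(-1, -22038)), 16916) = Add(Add(125, 22038), 16916) = Add(22163, 16916) = 39079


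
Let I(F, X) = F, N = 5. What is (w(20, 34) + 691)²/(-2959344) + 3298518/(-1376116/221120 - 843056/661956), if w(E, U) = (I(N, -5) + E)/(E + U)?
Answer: -260398905720995740686376261/591842423895218253504 ≈ -4.3998e+5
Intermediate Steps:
w(E, U) = (5 + E)/(E + U)
(w(20, 34) + 691)²/(-2959344) + 3298518/(-1376116/221120 - 843056/661956) = ((5 + 20)/(20 + 34) + 691)²/(-2959344) + 3298518/(-1376116/221120 - 843056/661956) = (25/54 + 691)²*(-1/2959344) + 3298518/(-1376116*1/221120 - 843056*1/661956) = ((1/54)*25 + 691)²*(-1/2959344) + 3298518/(-344029/55280 - 210764/165489) = (25/54 + 691)²*(-1/2959344) + 3298518/(-68584049101/9148231920) = (37339/54)²*(-1/2959344) + 3298518*(-9148231920/68584049101) = (1394200921/2916)*(-1/2959344) - 30175607656294560/68584049101 = -1394200921/8629447104 - 30175607656294560/68584049101 = -260398905720995740686376261/591842423895218253504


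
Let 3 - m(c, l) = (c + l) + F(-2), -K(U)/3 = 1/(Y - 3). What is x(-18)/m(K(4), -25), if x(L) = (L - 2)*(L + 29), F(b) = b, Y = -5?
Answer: -1760/237 ≈ -7.4262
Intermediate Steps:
K(U) = 3/8 (K(U) = -3/(-5 - 3) = -3/(-8) = -3*(-⅛) = 3/8)
x(L) = (-2 + L)*(29 + L)
m(c, l) = 5 - c - l (m(c, l) = 3 - ((c + l) - 2) = 3 - (-2 + c + l) = 3 + (2 - c - l) = 5 - c - l)
x(-18)/m(K(4), -25) = (-58 + (-18)² + 27*(-18))/(5 - 1*3/8 - 1*(-25)) = (-58 + 324 - 486)/(5 - 3/8 + 25) = -220/237/8 = -220*8/237 = -1760/237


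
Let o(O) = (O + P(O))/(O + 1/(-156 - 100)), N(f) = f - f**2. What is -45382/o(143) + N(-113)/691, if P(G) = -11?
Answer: -574196415239/11675136 ≈ -49181.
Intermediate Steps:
o(O) = (-11 + O)/(-1/256 + O) (o(O) = (O - 11)/(O + 1/(-156 - 100)) = (-11 + O)/(O + 1/(-256)) = (-11 + O)/(O - 1/256) = (-11 + O)/(-1/256 + O))
-45382/o(143) + N(-113)/691 = -45382*(-1 + 256*143)/(256*(-11 + 143)) - 113*(1 - 1*(-113))/691 = -45382/(256*132/(-1 + 36608)) - 113*(1 + 113)*(1/691) = -45382/(256*132/36607) - 113*114*(1/691) = -45382/(256*(1/36607)*132) - 12882*1/691 = -45382/33792/36607 - 12882/691 = -45382*36607/33792 - 12882/691 = -830649437/16896 - 12882/691 = -574196415239/11675136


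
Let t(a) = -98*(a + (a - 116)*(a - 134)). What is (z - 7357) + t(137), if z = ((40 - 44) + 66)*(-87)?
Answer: -32351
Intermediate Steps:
z = -5394 (z = (-4 + 66)*(-87) = 62*(-87) = -5394)
t(a) = -98*a - 98*(-134 + a)*(-116 + a) (t(a) = -98*(a + (-116 + a)*(-134 + a)) = -98*(a + (-134 + a)*(-116 + a)) = -98*a - 98*(-134 + a)*(-116 + a))
(z - 7357) + t(137) = (-5394 - 7357) + (-1523312 - 98*137² + 24402*137) = -12751 + (-1523312 - 98*18769 + 3343074) = -12751 + (-1523312 - 1839362 + 3343074) = -12751 - 19600 = -32351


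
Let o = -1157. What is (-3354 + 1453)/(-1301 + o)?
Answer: 1901/2458 ≈ 0.77339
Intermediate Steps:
(-3354 + 1453)/(-1301 + o) = (-3354 + 1453)/(-1301 - 1157) = -1901/(-2458) = -1901*(-1/2458) = 1901/2458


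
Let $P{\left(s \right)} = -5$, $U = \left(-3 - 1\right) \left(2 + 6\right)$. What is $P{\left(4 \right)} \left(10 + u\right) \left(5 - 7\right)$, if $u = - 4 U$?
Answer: $1380$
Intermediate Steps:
$U = -32$ ($U = \left(-4\right) 8 = -32$)
$u = 128$ ($u = \left(-4\right) \left(-32\right) = 128$)
$P{\left(4 \right)} \left(10 + u\right) \left(5 - 7\right) = - 5 \left(10 + 128\right) \left(5 - 7\right) = \left(-5\right) 138 \left(5 - 7\right) = \left(-690\right) \left(-2\right) = 1380$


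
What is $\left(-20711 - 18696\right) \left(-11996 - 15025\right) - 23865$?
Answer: $1064792682$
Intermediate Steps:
$\left(-20711 - 18696\right) \left(-11996 - 15025\right) - 23865 = \left(-39407\right) \left(-27021\right) - 23865 = 1064816547 - 23865 = 1064792682$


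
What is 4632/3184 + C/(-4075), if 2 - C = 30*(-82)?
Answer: 1379549/1621850 ≈ 0.85060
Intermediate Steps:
C = 2462 (C = 2 - 30*(-82) = 2 - 1*(-2460) = 2 + 2460 = 2462)
4632/3184 + C/(-4075) = 4632/3184 + 2462/(-4075) = 4632*(1/3184) + 2462*(-1/4075) = 579/398 - 2462/4075 = 1379549/1621850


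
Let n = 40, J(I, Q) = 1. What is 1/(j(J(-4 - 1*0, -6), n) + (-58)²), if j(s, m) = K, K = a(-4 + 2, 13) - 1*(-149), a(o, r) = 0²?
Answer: 1/3513 ≈ 0.00028466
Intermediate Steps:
a(o, r) = 0
K = 149 (K = 0 - 1*(-149) = 0 + 149 = 149)
j(s, m) = 149
1/(j(J(-4 - 1*0, -6), n) + (-58)²) = 1/(149 + (-58)²) = 1/(149 + 3364) = 1/3513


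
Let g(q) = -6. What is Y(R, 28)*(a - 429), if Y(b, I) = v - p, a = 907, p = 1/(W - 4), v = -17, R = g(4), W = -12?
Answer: -64769/8 ≈ -8096.1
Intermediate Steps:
R = -6
p = -1/16 (p = 1/(-12 - 4) = 1/(-16) = -1/16 ≈ -0.062500)
Y(b, I) = -271/16 (Y(b, I) = -17 - 1*(-1/16) = -17 + 1/16 = -271/16)
Y(R, 28)*(a - 429) = -271*(907 - 429)/16 = -271/16*478 = -64769/8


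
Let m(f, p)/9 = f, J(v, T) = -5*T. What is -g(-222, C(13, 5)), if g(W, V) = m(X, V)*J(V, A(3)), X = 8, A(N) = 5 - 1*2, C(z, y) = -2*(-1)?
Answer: 1080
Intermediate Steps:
C(z, y) = 2
A(N) = 3 (A(N) = 5 - 2 = 3)
m(f, p) = 9*f
g(W, V) = -1080 (g(W, V) = (9*8)*(-5*3) = 72*(-15) = -1080)
-g(-222, C(13, 5)) = -1*(-1080) = 1080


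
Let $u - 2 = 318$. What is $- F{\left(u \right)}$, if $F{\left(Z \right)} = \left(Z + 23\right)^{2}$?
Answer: $-117649$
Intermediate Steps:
$u = 320$ ($u = 2 + 318 = 320$)
$F{\left(Z \right)} = \left(23 + Z\right)^{2}$
$- F{\left(u \right)} = - \left(23 + 320\right)^{2} = - 343^{2} = \left(-1\right) 117649 = -117649$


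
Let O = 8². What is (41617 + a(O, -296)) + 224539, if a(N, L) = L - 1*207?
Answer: 265653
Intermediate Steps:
O = 64
a(N, L) = -207 + L (a(N, L) = L - 207 = -207 + L)
(41617 + a(O, -296)) + 224539 = (41617 + (-207 - 296)) + 224539 = (41617 - 503) + 224539 = 41114 + 224539 = 265653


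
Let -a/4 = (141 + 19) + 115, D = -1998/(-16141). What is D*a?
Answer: -2197800/16141 ≈ -136.16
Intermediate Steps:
D = 1998/16141 (D = -1998*(-1/16141) = 1998/16141 ≈ 0.12378)
a = -1100 (a = -4*((141 + 19) + 115) = -4*(160 + 115) = -4*275 = -1100)
D*a = (1998/16141)*(-1100) = -2197800/16141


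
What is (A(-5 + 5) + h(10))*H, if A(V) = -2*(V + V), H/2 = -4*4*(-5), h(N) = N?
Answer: 1600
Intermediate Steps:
H = 160 (H = 2*(-4*4*(-5)) = 2*(-16*(-5)) = 2*80 = 160)
A(V) = -4*V
(A(-5 + 5) + h(10))*H = (-4*(-5 + 5) + 10)*160 = (-4*0 + 10)*160 = (0 + 10)*160 = 10*160 = 1600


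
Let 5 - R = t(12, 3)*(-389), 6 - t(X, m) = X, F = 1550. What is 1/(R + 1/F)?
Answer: -1550/3609949 ≈ -0.00042937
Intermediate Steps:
t(X, m) = 6 - X
R = -2329 (R = 5 - (6 - 1*12)*(-389) = 5 - (6 - 12)*(-389) = 5 - (-6)*(-389) = 5 - 1*2334 = 5 - 2334 = -2329)
1/(R + 1/F) = 1/(-2329 + 1/1550) = 1/(-3609949/1550) = -1550/3609949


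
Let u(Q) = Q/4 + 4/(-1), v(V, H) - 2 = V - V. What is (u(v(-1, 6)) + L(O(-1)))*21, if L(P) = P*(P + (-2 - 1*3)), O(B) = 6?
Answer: 105/2 ≈ 52.500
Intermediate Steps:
v(V, H) = 2 (v(V, H) = 2 + (V - V) = 2 + 0 = 2)
L(P) = P*(-5 + P) (L(P) = P*(P + (-2 - 3)) = P*(P - 5) = P*(-5 + P))
u(Q) = -4 + Q/4 (u(Q) = Q*(1/4) + 4*(-1) = Q/4 - 4 = -4 + Q/4)
(u(v(-1, 6)) + L(O(-1)))*21 = ((-4 + (1/4)*2) + 6*(-5 + 6))*21 = ((-4 + 1/2) + 6*1)*21 = (-7/2 + 6)*21 = (5/2)*21 = 105/2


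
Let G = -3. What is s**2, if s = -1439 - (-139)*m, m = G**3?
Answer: 26956864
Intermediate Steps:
m = -27 (m = (-3)**3 = -27)
s = -5192 (s = -1439 - (-139)*(-27) = -1439 - 1*3753 = -1439 - 3753 = -5192)
s**2 = (-5192)**2 = 26956864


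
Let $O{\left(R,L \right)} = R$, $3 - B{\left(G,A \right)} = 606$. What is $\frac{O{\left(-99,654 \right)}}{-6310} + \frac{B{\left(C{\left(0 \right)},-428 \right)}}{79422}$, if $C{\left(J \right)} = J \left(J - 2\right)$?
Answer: $\frac{338154}{41762735} \approx 0.008097$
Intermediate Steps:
$C{\left(J \right)} = J \left(-2 + J\right)$
$B{\left(G,A \right)} = -603$ ($B{\left(G,A \right)} = 3 - 606 = -603$)
$\frac{O{\left(-99,654 \right)}}{-6310} + \frac{B{\left(C{\left(0 \right)},-428 \right)}}{79422} = - \frac{99}{-6310} - \frac{603}{79422} = \left(-99\right) \left(- \frac{1}{6310}\right) - \frac{201}{26474} = \frac{99}{6310} - \frac{201}{26474} = \frac{338154}{41762735}$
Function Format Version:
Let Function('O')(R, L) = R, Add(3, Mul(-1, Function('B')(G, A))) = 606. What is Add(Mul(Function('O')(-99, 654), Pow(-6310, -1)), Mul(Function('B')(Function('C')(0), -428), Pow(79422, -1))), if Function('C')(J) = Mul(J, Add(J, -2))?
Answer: Rational(338154, 41762735) ≈ 0.0080970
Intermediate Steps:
Function('C')(J) = Mul(J, Add(-2, J))
Function('B')(G, A) = -603 (Function('B')(G, A) = Add(3, Mul(-1, 606)) = Add(3, -606) = -603)
Add(Mul(Function('O')(-99, 654), Pow(-6310, -1)), Mul(Function('B')(Function('C')(0), -428), Pow(79422, -1))) = Add(Mul(-99, Pow(-6310, -1)), Mul(-603, Pow(79422, -1))) = Add(Mul(-99, Rational(-1, 6310)), Mul(-603, Rational(1, 79422))) = Add(Rational(99, 6310), Rational(-201, 26474)) = Rational(338154, 41762735)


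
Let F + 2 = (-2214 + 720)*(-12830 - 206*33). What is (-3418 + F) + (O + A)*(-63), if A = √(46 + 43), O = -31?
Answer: 29322765 - 63*√89 ≈ 2.9322e+7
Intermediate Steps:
F = 29324230 (F = -2 + (-2214 + 720)*(-12830 - 206*33) = -2 - 1494*(-12830 - 6798) = -2 - 1494*(-19628) = -2 + 29324232 = 29324230)
A = √89 ≈ 9.4340
(-3418 + F) + (O + A)*(-63) = (-3418 + 29324230) + (-31 + √89)*(-63) = 29320812 + (1953 - 63*√89) = 29322765 - 63*√89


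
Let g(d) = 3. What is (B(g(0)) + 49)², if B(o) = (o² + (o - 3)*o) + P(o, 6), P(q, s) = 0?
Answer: 3364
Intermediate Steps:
B(o) = o² + o*(-3 + o) (B(o) = (o² + (o - 3)*o) + 0 = (o² + (-3 + o)*o) + 0 = (o² + o*(-3 + o)) + 0 = o² + o*(-3 + o))
(B(g(0)) + 49)² = (3*(-3 + 2*3) + 49)² = (3*(-3 + 6) + 49)² = (3*3 + 49)² = (9 + 49)² = 58² = 3364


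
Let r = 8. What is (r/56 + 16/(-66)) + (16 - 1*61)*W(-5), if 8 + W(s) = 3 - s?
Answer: -23/231 ≈ -0.099567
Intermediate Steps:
W(s) = -5 - s (W(s) = -8 + (3 - s) = -5 - s)
(r/56 + 16/(-66)) + (16 - 1*61)*W(-5) = (8/56 + 16/(-66)) + (16 - 1*61)*(-5 - 1*(-5)) = (8*(1/56) + 16*(-1/66)) + (16 - 61)*(-5 + 5) = (1/7 - 8/33) - 45*0 = -23/231 + 0 = -23/231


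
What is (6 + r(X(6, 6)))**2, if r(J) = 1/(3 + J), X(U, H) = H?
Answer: 3025/81 ≈ 37.346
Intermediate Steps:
(6 + r(X(6, 6)))**2 = (6 + 1/(3 + 6))**2 = (6 + 1/9)**2 = (55/9)**2 = 3025/81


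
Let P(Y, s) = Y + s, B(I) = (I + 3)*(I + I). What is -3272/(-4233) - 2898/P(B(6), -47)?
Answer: -12067642/258213 ≈ -46.735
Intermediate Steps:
B(I) = 2*I*(3 + I) (B(I) = (3 + I)*(2*I) = 2*I*(3 + I))
-3272/(-4233) - 2898/P(B(6), -47) = -3272/(-4233) - 2898/(2*6*(3 + 6) - 47) = -3272*(-1/4233) - 2898/(2*6*9 - 47) = 3272/4233 - 2898/(108 - 47) = 3272/4233 - 2898/61 = -12067642/258213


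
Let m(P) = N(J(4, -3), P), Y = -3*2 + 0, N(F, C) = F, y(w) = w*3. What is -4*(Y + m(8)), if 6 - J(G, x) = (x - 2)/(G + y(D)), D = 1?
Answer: -20/7 ≈ -2.8571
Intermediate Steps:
y(w) = 3*w
J(G, x) = 6 - (-2 + x)/(3 + G) (J(G, x) = 6 - (x - 2)/(G + 3*1) = 6 - (-2 + x)/(G + 3) = 6 - (-2 + x)/(3 + G))
Y = -6 (Y = -6 + 0 = -6)
m(P) = 47/7 (m(P) = (20 - 1*(-3) + 6*4)/(3 + 4) = (20 + 3 + 24)/7 = (⅐)*47 = 47/7)
-4*(Y + m(8)) = -4*(-6 + 47/7) = -4*5/7 = -20/7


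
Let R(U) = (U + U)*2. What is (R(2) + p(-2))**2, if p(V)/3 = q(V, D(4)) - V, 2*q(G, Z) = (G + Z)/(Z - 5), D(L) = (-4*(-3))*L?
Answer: 450241/1849 ≈ 243.51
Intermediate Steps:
D(L) = 12*L
q(G, Z) = (G + Z)/(2*(-5 + Z)) (q(G, Z) = ((G + Z)/(Z - 5))/2 = ((G + Z)/(-5 + Z))/2 = (G + Z)/(2*(-5 + Z)))
R(U) = 4*U (R(U) = (2*U)*2 = 4*U)
p(V) = 72/43 - 255*V/86 (p(V) = 3*((V + 12*4)/(2*(-5 + 12*4)) - V) = 3*((V + 48)/(2*(-5 + 48)) - V) = 3*((1/2)*(48 + V)/43 - V) = 3*((1/2)*(1/43)*(48 + V) - V) = 3*((24/43 + V/86) - V) = 3*(24/43 - 85*V/86) = 72/43 - 255*V/86)
(R(2) + p(-2))**2 = (4*2 + (72/43 - 255/86*(-2)))**2 = (8 + (72/43 + 255/43))**2 = (8 + 327/43)**2 = (671/43)**2 = 450241/1849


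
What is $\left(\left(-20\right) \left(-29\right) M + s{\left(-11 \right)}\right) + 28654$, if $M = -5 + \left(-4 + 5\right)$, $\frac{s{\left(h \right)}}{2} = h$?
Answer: $26312$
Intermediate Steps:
$s{\left(h \right)} = 2 h$
$M = -4$ ($M = -5 + 1 = -4$)
$\left(\left(-20\right) \left(-29\right) M + s{\left(-11 \right)}\right) + 28654 = \left(\left(-20\right) \left(-29\right) \left(-4\right) + 2 \left(-11\right)\right) + 28654 = \left(580 \left(-4\right) - 22\right) + 28654 = \left(-2320 - 22\right) + 28654 = -2342 + 28654 = 26312$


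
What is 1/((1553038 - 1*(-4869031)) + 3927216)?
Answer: 1/10349285 ≈ 9.6625e-8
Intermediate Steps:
1/((1553038 - 1*(-4869031)) + 3927216) = 1/((1553038 + 4869031) + 3927216) = 1/(6422069 + 3927216) = 1/10349285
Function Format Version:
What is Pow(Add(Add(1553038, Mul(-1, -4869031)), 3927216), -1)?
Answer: Rational(1, 10349285) ≈ 9.6625e-8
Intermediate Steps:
Pow(Add(Add(1553038, Mul(-1, -4869031)), 3927216), -1) = Pow(Add(Add(1553038, 4869031), 3927216), -1) = Pow(Add(6422069, 3927216), -1) = Pow(10349285, -1) = Rational(1, 10349285)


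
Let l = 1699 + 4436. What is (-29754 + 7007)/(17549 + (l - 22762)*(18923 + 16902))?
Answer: 22747/595644726 ≈ 3.8189e-5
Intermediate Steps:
l = 6135
(-29754 + 7007)/(17549 + (l - 22762)*(18923 + 16902)) = (-29754 + 7007)/(17549 + (6135 - 22762)*(18923 + 16902)) = -22747/(17549 - 16627*35825) = -22747/(17549 - 595662275) = -22747/(-595644726) = -22747*(-1/595644726) = 22747/595644726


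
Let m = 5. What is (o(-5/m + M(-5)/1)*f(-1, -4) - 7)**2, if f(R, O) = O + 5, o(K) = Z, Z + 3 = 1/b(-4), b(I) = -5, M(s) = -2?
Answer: 2601/25 ≈ 104.04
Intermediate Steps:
Z = -16/5 (Z = -3 + 1/(-5) = -3 - 1/5 = -16/5 ≈ -3.2000)
o(K) = -16/5
f(R, O) = 5 + O
(o(-5/m + M(-5)/1)*f(-1, -4) - 7)**2 = (-16*(5 - 4)/5 - 7)**2 = (-16/5*1 - 7)**2 = (-16/5 - 7)**2 = (-51/5)**2 = 2601/25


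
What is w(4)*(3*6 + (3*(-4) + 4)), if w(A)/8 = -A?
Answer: -320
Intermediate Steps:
w(A) = -8*A (w(A) = 8*(-A) = -8*A)
w(4)*(3*6 + (3*(-4) + 4)) = (-8*4)*(3*6 + (3*(-4) + 4)) = -32*(18 + (-12 + 4)) = -32*(18 - 8) = -32*10 = -320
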